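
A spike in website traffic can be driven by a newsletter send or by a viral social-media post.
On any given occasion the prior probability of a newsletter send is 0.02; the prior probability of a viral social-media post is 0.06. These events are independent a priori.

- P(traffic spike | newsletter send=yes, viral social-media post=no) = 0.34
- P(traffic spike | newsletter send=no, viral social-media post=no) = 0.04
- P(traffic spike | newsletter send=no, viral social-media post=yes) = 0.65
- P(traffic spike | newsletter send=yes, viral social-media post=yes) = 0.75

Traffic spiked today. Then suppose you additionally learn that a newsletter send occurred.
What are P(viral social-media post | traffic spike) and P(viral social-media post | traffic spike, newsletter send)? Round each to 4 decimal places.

Weight on viral social-media post=true, given the evidence: 0.038220 + 0.000900 = 0.039120
Denominator P(traffic spike): 0.04×0.98×0.94 + 0.65×0.98×0.06 + 0.34×0.02×0.94 + 0.75×0.02×0.06 = 0.082360
Posterior = 0.039120 / 0.082360 ≈ 0.4750

Now condition on the additional information:
P(traffic spike | newsletter send) = 0.34×0.94 + 0.75×0.06 = 0.319600 + 0.045000 = 0.364600
Restricting to configurations with viral social-media post present: 0.75×0.06 = 0.045000.
So P(viral social-media post | traffic spike, newsletter send) = 0.045000/0.364600 ≈ 0.1234.
This is intercausal reasoning (explaining away): once newsletter send accounts for the traffic spike, viral social-media post becomes less likely.

P(viral social-media post | traffic spike) ≈ 0.4750; P(viral social-media post | traffic spike, newsletter send) ≈ 0.1234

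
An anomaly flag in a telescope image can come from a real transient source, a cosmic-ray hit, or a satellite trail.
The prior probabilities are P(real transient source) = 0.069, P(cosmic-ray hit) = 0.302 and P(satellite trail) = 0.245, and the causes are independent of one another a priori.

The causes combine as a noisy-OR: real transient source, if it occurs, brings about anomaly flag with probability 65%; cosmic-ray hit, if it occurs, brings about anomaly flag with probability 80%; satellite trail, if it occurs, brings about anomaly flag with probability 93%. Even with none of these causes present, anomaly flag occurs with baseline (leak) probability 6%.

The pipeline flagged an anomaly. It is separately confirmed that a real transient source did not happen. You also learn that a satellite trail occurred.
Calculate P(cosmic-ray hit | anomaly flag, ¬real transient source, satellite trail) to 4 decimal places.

Under noisy-OR, P(anomaly flag | causes) = 1 − (1−0.06)·∏(1−qᵢ) over the active causes.
P(anomaly flag | ¬real transient source, satellite trail) = 0.9342*0.698 + 0.98684*0.302 = 0.652072 + 0.298026 = 0.950098
Of this, 0.298026 comes from 0.98684*0.302 (the cosmic-ray hit=true cases).
So P(cosmic-ray hit | anomaly flag, ¬real transient source, satellite trail) = 0.298026/0.950098 ≈ 0.3137.

P(cosmic-ray hit | anomaly flag, ¬real transient source, satellite trail) ≈ 0.3137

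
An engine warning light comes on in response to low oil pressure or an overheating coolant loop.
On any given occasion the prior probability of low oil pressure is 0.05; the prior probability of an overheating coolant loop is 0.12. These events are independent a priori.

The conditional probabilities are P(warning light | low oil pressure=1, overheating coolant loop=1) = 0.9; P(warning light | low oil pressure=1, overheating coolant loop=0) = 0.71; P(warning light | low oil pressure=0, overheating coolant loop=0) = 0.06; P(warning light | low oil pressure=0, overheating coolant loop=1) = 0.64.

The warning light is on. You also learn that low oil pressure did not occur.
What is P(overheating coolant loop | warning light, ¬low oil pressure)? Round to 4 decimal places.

Weight on overheating coolant loop=true, given the evidence: 0.64*0.12 = 0.076800
Denominator P(warning light | ¬low oil pressure): 0.06*0.88 + 0.64*0.12 = 0.129600
P(overheating coolant loop | warning light, ¬low oil pressure) = 0.076800/0.129600 ≈ 0.5926

P(overheating coolant loop | warning light, ¬low oil pressure) ≈ 0.5926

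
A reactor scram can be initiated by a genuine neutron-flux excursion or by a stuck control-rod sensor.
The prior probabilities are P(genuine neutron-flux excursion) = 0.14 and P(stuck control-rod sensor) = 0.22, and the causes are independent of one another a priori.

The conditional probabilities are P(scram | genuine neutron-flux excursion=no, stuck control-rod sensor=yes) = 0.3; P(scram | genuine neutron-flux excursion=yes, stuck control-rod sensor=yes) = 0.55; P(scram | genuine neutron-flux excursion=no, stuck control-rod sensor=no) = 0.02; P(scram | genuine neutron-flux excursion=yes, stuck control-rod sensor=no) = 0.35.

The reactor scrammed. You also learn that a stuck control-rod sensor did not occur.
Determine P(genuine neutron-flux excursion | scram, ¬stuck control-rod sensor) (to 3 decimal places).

P(genuine neutron-flux excursion | scram, ¬stuck control-rod sensor) ≈ 0.740

Weight on genuine neutron-flux excursion=true, given the evidence: 0.35·0.14 = 0.049000
Normalizer over all consistent configurations: 0.02·0.86 + 0.35·0.14 = 0.066200
P(genuine neutron-flux excursion | scram, ¬stuck control-rod sensor) = 0.049000/0.066200 ≈ 0.740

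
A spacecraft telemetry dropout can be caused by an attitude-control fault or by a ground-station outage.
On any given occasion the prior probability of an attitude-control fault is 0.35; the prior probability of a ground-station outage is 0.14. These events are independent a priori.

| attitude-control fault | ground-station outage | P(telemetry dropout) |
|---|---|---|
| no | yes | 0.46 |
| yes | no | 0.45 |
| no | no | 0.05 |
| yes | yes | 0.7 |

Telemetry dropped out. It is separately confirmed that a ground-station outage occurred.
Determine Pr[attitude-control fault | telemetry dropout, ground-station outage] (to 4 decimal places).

P(telemetry dropout | ground-station outage) = 0.46·0.65 + 0.7·0.35 = 0.299000 + 0.245000 = 0.544000
Of this, 0.245000 comes from 0.7·0.35 (the attitude-control fault=true cases).
Hence the posterior is 0.245000/0.544000 ≈ 0.4504.

Pr[attitude-control fault | telemetry dropout, ground-station outage] ≈ 0.4504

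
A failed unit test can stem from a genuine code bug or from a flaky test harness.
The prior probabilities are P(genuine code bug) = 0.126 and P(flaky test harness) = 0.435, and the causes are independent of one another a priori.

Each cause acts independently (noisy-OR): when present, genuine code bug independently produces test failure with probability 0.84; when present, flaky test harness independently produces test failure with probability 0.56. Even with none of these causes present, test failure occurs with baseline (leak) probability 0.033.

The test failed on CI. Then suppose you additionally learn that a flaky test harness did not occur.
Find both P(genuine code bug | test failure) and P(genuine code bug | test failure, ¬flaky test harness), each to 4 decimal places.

P(genuine code bug | test failure) ≈ 0.3216; P(genuine code bug | test failure, ¬flaky test harness) ≈ 0.7869

Under noisy-OR, P(test failure | causes) = 1 − (1−0.033)·∏(1−qᵢ) over the active causes.
P(test failure) = 0.033×0.874×0.565 + 0.57452×0.874×0.435 + 0.84528×0.126×0.565 + 0.931923×0.126×0.435 = 0.016296 + 0.218427 + 0.060175 + 0.051079 = 0.345977
Restricting to configurations with genuine code bug present: 0.060175 + 0.051079 = 0.111254.
Hence the posterior is 0.111254/0.345977 ≈ 0.3216.

Now condition on the additional information:
P(test failure | ¬flaky test harness) = 0.033·0.874 + 0.84528·0.126 = 0.028842 + 0.106505 = 0.135347
The genuine code bug-present share is 0.84528·0.126 = 0.106505.
P(genuine code bug | test failure, ¬flaky test harness) = 0.106505 / 0.135347 ≈ 0.7869
With flaky test harness excluded, genuine code bug must carry more of the explanatory weight for the test failure.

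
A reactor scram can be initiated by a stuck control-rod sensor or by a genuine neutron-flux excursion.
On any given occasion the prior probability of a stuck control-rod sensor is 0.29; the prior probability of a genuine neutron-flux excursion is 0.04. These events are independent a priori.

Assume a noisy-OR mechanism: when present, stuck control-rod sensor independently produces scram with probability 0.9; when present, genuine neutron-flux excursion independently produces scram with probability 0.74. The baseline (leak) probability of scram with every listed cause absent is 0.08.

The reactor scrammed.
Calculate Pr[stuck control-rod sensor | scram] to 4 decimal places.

Pr[stuck control-rod sensor | scram] ≈ 0.7762

Under noisy-OR, P(scram | causes) = 1 − (1−0.08)·∏(1−qᵢ) over the active causes.
By total probability over the 4 (stuck control-rod sensor, genuine neutron-flux excursion) configurations:
  P(scram) = 0.08×0.71×0.96 + 0.7608×0.71×0.04 + 0.908×0.29×0.96 + 0.97608×0.29×0.04
        = 0.054528 + 0.021607 + 0.252787 + 0.011323 = 0.340245
Configurations with stuck control-rod sensor contribute 0.264110, so
  P(stuck control-rod sensor | scram) = 0.264110 / 0.340245 ≈ 0.7762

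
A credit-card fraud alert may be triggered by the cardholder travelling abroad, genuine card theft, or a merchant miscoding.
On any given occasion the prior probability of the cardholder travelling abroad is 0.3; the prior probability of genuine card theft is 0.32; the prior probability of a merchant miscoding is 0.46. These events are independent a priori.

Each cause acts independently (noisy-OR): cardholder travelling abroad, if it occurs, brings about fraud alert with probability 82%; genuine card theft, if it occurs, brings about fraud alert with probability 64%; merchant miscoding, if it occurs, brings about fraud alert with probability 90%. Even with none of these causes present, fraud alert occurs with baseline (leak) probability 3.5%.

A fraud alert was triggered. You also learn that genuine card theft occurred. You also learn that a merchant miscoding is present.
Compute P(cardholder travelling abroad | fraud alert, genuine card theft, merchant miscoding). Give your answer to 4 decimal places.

P(cardholder travelling abroad | fraud alert, genuine card theft, merchant miscoding) ≈ 0.3061

Under noisy-OR, P(fraud alert | causes) = 1 − (1−0.035)·∏(1−qᵢ) over the active causes.
P(fraud alert | genuine card theft, merchant miscoding) = 0.96526*0.7 + 0.993747*0.3 = 0.675682 + 0.298124 = 0.973806
Of this, 0.298124 comes from 0.993747*0.3 (the cardholder travelling abroad=true cases).
P(cardholder travelling abroad | fraud alert, genuine card theft, merchant miscoding) = 0.298124 / 0.973806 ≈ 0.3061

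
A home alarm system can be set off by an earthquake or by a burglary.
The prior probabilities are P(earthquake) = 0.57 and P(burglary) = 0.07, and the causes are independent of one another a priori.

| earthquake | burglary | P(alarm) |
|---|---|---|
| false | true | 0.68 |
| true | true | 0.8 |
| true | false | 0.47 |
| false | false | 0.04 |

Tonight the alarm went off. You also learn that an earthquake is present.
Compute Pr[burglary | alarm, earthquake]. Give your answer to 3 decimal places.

Pr[burglary | alarm, earthquake] ≈ 0.114

For the numerator, keep only burglary=true terms: 0.8*0.07 = 0.056000
The normalizing constant is 0.47*0.93 + 0.8*0.07 = 0.493100
Posterior = 0.056000 / 0.493100 ≈ 0.114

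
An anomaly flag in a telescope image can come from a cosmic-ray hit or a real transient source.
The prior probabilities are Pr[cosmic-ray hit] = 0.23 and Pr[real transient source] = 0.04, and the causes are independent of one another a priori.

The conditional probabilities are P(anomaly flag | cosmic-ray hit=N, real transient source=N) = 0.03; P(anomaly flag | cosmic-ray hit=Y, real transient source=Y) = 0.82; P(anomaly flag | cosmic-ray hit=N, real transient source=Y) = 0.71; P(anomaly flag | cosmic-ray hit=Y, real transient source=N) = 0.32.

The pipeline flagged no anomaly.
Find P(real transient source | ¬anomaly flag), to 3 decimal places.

P(¬anomaly flag) = 0.97·0.77·0.96 + 0.29·0.77·0.04 + 0.68·0.23·0.96 + 0.18·0.23·0.04 = 0.717024 + 0.008932 + 0.150144 + 0.001656 = 0.877756
Restricting to configurations with real transient source present: 0.008932 + 0.001656 = 0.010588.
So P(real transient source | ¬anomaly flag) = 0.010588/0.877756 ≈ 0.012.

P(real transient source | ¬anomaly flag) ≈ 0.012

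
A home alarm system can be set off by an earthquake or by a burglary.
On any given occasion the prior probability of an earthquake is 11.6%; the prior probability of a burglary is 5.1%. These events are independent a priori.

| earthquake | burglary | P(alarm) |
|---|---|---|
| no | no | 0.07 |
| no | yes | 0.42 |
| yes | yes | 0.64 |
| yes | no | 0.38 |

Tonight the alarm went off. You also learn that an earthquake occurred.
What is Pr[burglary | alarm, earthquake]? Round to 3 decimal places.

P(alarm | earthquake) = 0.38×0.949 + 0.64×0.051 = 0.360620 + 0.032640 = 0.393260
The burglary-present share is 0.64×0.051 = 0.032640.
So P(burglary | alarm, earthquake) = 0.032640/0.393260 ≈ 0.083.

Pr[burglary | alarm, earthquake] ≈ 0.083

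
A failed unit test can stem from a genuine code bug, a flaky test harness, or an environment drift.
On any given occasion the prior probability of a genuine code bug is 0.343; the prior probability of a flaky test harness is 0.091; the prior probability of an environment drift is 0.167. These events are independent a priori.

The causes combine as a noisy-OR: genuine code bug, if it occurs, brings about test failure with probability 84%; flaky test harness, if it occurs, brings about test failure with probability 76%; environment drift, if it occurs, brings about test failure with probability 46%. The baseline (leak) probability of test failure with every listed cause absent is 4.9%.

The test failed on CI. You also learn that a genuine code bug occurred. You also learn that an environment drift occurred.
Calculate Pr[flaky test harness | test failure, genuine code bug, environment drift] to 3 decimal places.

Pr[flaky test harness | test failure, genuine code bug, environment drift] ≈ 0.097

Under noisy-OR, P(test failure | causes) = 1 − (1−0.049)·∏(1−qᵢ) over the active causes.
P(test failure | genuine code bug, environment drift) = 0.917834·0.909 + 0.98028·0.091 = 0.834311 + 0.089205 = 0.923516
Of this, 0.089205 comes from 0.98028·0.091 (the flaky test harness=true cases).
Hence the posterior is 0.089205/0.923516 ≈ 0.097.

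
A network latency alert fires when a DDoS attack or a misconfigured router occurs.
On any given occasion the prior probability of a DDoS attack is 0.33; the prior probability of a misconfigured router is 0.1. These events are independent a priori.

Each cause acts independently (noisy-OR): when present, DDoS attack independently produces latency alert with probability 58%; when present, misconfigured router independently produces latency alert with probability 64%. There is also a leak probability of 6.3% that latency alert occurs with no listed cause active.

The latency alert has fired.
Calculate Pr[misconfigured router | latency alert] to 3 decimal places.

Under noisy-OR, P(latency alert | causes) = 1 − (1−0.063)·∏(1−qᵢ) over the active causes.
By total probability over the 4 (DDoS attack, misconfigured router) configurations:
  P(latency alert) = 0.063*0.67*0.9 + 0.66268*0.67*0.1 + 0.60646*0.33*0.9 + 0.858326*0.33*0.1
        = 0.037989 + 0.044400 + 0.180119 + 0.028325 = 0.290833
Keeping only the misconfigured router-present terms gives 0.072725, so
  P(misconfigured router | latency alert) = 0.072725 / 0.290833 ≈ 0.250

Pr[misconfigured router | latency alert] ≈ 0.250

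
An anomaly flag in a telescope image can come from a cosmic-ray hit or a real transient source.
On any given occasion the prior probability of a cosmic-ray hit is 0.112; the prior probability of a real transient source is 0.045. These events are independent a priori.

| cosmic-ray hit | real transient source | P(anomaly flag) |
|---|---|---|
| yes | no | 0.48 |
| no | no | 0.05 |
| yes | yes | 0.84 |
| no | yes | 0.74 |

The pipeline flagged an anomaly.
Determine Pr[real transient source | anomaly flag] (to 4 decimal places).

Weight on real transient source=true, given the evidence: 0.029570 + 0.004234 = 0.033804
Normalizer over all consistent configurations: 0.05×0.888×0.955 + 0.74×0.888×0.045 + 0.48×0.112×0.955 + 0.84×0.112×0.045 = 0.127547
Posterior = 0.033804 / 0.127547 ≈ 0.2650

Pr[real transient source | anomaly flag] ≈ 0.2650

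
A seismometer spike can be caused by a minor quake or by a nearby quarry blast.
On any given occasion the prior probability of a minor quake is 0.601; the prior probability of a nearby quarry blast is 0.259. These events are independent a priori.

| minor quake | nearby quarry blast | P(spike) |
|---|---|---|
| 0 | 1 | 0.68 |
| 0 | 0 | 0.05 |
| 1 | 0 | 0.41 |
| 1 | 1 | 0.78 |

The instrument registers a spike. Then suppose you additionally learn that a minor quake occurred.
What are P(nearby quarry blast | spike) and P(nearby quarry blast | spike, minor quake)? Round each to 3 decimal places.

Sum P(spike|·) weighted by the priors over the 4 (minor quake, nearby quarry blast) configurations:
  P(spike) = 0.05*0.399*0.741 + 0.68*0.399*0.259 + 0.41*0.601*0.741 + 0.78*0.601*0.259
        = 0.014783 + 0.070272 + 0.182590 + 0.121414 = 0.389059
Keeping only the nearby quarry blast-present terms gives 0.191686, so
  P(nearby quarry blast | spike) = 0.191686 / 0.389059 ≈ 0.493

Now condition on the additional information:
P(spike | minor quake) = 0.41×0.741 + 0.78×0.259 = 0.303810 + 0.202020 = 0.505830
The nearby quarry blast-present share is 0.78×0.259 = 0.202020.
P(nearby quarry blast | spike, minor quake) = 0.202020 / 0.505830 ≈ 0.399
The drop from 0.493 to 0.399 is the explaining-away (discounting) effect.

P(nearby quarry blast | spike) ≈ 0.493; P(nearby quarry blast | spike, minor quake) ≈ 0.399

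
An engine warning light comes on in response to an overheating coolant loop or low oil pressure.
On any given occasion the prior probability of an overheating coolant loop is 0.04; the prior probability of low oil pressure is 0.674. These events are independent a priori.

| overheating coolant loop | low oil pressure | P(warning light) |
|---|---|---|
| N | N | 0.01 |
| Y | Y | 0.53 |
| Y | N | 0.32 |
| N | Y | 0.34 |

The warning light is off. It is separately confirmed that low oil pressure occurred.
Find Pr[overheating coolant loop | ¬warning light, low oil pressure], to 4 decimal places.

For the numerator, keep only overheating coolant loop=true terms: 0.47×0.04 = 0.018800
Normalizer over all consistent configurations: 0.66×0.96 + 0.47×0.04 = 0.652400
Posterior = 0.018800 / 0.652400 ≈ 0.0288

Pr[overheating coolant loop | ¬warning light, low oil pressure] ≈ 0.0288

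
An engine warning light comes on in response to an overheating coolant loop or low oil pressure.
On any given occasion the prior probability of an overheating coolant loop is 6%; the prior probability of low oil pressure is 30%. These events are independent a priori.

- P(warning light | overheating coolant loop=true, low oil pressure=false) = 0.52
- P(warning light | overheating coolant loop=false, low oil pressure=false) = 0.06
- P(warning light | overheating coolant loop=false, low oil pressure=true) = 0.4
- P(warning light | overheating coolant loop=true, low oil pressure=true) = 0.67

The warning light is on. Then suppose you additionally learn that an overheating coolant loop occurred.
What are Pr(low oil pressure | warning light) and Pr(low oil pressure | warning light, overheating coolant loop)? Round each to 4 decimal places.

By total probability over the 4 (overheating coolant loop, low oil pressure) configurations:
  P(warning light) = 0.06·0.94·0.7 + 0.4·0.94·0.3 + 0.52·0.06·0.7 + 0.67·0.06·0.3
        = 0.039480 + 0.112800 + 0.021840 + 0.012060 = 0.186180
Keeping only the low oil pressure-present terms gives 0.124860, so
  P(low oil pressure | warning light) = 0.124860 / 0.186180 ≈ 0.6706

Now condition on the additional information:
P(warning light | overheating coolant loop) = 0.52*0.7 + 0.67*0.3 = 0.364000 + 0.201000 = 0.565000
The low oil pressure-present share is 0.67*0.3 = 0.201000.
P(low oil pressure | warning light, overheating coolant loop) = 0.201000 / 0.565000 ≈ 0.3558

Pr(low oil pressure | warning light) ≈ 0.6706; Pr(low oil pressure | warning light, overheating coolant loop) ≈ 0.3558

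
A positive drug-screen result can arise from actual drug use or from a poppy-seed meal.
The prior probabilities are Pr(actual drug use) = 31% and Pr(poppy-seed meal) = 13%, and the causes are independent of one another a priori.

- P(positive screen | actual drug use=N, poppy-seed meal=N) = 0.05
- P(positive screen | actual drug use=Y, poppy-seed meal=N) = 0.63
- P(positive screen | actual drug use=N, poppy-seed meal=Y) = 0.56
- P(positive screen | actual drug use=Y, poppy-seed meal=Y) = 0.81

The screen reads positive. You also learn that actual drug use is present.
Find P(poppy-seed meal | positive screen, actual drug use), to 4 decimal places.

By total probability over both values of poppy-seed meal:
  P(positive screen | actual drug use) = 0.63×0.87 + 0.81×0.13
        = 0.548100 + 0.105300 = 0.653400
Keeping only the poppy-seed meal-present terms gives 0.105300, so
  P(poppy-seed meal | positive screen, actual drug use) = 0.105300 / 0.653400 ≈ 0.1612

P(poppy-seed meal | positive screen, actual drug use) ≈ 0.1612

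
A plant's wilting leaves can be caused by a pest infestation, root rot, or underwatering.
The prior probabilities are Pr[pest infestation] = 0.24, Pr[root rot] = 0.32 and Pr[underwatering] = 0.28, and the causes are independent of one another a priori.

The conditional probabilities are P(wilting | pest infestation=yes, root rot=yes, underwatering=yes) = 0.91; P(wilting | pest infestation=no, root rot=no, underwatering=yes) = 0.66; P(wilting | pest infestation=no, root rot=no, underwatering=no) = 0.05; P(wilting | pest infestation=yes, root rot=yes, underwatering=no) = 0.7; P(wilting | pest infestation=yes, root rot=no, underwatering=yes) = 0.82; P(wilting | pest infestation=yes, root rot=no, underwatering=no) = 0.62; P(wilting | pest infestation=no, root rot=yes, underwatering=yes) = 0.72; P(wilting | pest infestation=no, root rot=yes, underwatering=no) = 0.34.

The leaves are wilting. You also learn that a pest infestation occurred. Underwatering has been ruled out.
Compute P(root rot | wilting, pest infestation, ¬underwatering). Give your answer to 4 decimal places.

Sum P(wilting|·) weighted by the priors over both values of root rot:
  P(wilting | pest infestation, ¬underwatering) = 0.62×0.68 + 0.7×0.32
        = 0.421600 + 0.224000 = 0.645600
Keeping only the root rot-present terms gives 0.224000, so
  P(root rot | wilting, pest infestation, ¬underwatering) = 0.224000 / 0.645600 ≈ 0.3470

P(root rot | wilting, pest infestation, ¬underwatering) ≈ 0.3470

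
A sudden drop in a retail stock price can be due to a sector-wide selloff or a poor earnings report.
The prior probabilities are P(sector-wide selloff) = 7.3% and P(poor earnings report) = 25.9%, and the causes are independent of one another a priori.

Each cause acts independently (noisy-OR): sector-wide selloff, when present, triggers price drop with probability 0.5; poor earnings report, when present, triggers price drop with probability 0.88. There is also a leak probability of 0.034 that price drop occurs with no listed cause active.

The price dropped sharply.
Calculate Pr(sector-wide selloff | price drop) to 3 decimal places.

Pr(sector-wide selloff | price drop) ≈ 0.163

Under noisy-OR, P(price drop | causes) = 1 − (1−0.034)·∏(1−qᵢ) over the active causes.
P(price drop) = 0.034·0.927·0.741 + 0.88408·0.927·0.259 + 0.517·0.073·0.741 + 0.94204·0.073·0.259 = 0.023355 + 0.212261 + 0.027966 + 0.017811 = 0.281393
Restricting to configurations with sector-wide selloff present: 0.027966 + 0.017811 = 0.045777.
Hence the posterior is 0.045777/0.281393 ≈ 0.163.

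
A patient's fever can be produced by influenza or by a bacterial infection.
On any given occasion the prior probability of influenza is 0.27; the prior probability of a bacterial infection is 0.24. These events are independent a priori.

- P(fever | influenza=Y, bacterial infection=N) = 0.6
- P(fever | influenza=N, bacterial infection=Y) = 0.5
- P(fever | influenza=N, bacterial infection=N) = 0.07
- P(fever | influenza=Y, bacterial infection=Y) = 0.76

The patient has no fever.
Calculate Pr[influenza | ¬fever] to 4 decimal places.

Pr[influenza | ¬fever] ≈ 0.1392

For the numerator, keep only influenza=true terms: 0.082080 + 0.015552 = 0.097632
The normalizing constant is 0.93·0.73·0.76 + 0.5·0.73·0.24 + 0.4·0.27·0.76 + 0.24·0.27·0.24 = 0.701196
P(influenza | ¬fever) = 0.097632/0.701196 ≈ 0.1392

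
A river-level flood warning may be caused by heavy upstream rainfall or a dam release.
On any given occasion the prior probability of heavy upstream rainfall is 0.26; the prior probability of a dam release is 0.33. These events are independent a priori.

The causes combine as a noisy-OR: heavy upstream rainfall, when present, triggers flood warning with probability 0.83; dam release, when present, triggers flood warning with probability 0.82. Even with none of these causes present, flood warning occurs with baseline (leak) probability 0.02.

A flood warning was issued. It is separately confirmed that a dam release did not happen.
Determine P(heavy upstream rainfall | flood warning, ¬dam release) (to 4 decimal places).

Under noisy-OR, P(flood warning | causes) = 1 − (1−0.02)·∏(1−qᵢ) over the active causes.
Numerator (weight on configurations with heavy upstream rainfall): 0.8334×0.26 = 0.216684
Normalizer over all consistent configurations: 0.02×0.74 + 0.8334×0.26 = 0.231484
P(heavy upstream rainfall | flood warning, ¬dam release) = 0.216684/0.231484 ≈ 0.9361

P(heavy upstream rainfall | flood warning, ¬dam release) ≈ 0.9361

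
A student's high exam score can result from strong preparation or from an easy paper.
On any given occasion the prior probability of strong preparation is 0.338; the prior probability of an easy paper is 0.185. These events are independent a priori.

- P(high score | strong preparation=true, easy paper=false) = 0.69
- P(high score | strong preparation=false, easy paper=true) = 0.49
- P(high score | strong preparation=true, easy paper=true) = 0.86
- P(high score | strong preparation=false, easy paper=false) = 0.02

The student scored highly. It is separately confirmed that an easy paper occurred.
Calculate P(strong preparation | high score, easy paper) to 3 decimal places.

P(strong preparation | high score, easy paper) ≈ 0.473

Weight on strong preparation=true, given the evidence: 0.86*0.338 = 0.290680
Normalizer over all consistent configurations: 0.49*0.662 + 0.86*0.338 = 0.615060
P(strong preparation | high score, easy paper) = 0.290680/0.615060 ≈ 0.473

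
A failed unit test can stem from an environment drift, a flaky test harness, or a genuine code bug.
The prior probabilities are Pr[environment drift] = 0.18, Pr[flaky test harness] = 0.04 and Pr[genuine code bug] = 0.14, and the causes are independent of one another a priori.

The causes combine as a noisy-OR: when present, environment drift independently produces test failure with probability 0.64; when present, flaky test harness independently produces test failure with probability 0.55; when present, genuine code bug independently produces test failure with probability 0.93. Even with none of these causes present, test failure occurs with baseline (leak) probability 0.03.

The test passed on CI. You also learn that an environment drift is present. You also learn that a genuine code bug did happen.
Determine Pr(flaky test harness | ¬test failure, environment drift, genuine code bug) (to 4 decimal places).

Pr(flaky test harness | ¬test failure, environment drift, genuine code bug) ≈ 0.0184

Under noisy-OR, P(test failure | causes) = 1 − (1−0.03)·∏(1−qᵢ) over the active causes.
For the numerator, keep only flaky test harness=true terms: 0.011×0.04 = 0.000440
Denominator P(¬test failure | environment drift, genuine code bug): 0.024444×0.96 + 0.011×0.04 = 0.023906
Posterior = 0.000440 / 0.023906 ≈ 0.0184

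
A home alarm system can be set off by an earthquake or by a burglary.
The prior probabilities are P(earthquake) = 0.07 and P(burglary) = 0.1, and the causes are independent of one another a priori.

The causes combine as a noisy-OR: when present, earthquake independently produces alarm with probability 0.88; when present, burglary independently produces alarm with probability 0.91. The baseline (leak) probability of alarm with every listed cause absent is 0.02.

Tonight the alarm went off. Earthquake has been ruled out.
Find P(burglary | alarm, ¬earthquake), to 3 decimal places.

Under noisy-OR, P(alarm | causes) = 1 − (1−0.02)·∏(1−qᵢ) over the active causes.
Sum P(alarm|·) weighted by the priors over both values of burglary:
  P(alarm | ¬earthquake) = 0.02*0.9 + 0.9118*0.1
        = 0.018000 + 0.091180 = 0.109180
The terms with burglary present sum to 0.091180, so
  P(burglary | alarm, ¬earthquake) = 0.091180 / 0.109180 ≈ 0.835

P(burglary | alarm, ¬earthquake) ≈ 0.835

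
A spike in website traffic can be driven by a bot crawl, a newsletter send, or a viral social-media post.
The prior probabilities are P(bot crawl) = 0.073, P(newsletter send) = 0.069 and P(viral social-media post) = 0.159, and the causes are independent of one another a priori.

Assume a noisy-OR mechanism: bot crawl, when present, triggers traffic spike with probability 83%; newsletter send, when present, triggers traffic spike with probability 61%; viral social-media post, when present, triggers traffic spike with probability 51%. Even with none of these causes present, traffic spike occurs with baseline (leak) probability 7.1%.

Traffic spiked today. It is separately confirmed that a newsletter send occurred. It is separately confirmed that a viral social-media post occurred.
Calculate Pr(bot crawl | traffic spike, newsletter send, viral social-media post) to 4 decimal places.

Pr(bot crawl | traffic spike, newsletter send, viral social-media post) ≈ 0.0850

Under noisy-OR, P(traffic spike | causes) = 1 − (1−0.071)·∏(1−qᵢ) over the active causes.
P(traffic spike | newsletter send, viral social-media post) = 0.822468×0.927 + 0.96982×0.073 = 0.762428 + 0.070797 = 0.833225
Of this, 0.070797 comes from 0.96982×0.073 (the bot crawl=true cases).
Hence the posterior is 0.070797/0.833225 ≈ 0.0850.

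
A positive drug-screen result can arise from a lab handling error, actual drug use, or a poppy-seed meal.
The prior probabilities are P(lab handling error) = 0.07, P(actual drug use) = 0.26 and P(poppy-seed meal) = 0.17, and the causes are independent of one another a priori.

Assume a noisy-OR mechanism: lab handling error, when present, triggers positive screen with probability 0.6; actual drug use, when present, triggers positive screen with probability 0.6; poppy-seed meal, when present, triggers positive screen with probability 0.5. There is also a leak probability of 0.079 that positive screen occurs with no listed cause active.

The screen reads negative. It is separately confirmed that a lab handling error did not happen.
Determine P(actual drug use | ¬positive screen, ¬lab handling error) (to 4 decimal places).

P(actual drug use | ¬positive screen, ¬lab handling error) ≈ 0.1232

Under noisy-OR, P(positive screen | causes) = 1 − (1−0.079)·∏(1−qᵢ) over the active causes.
Numerator (weight on configurations with actual drug use): 0.079501 + 0.008142 = 0.087643
Normalizer over all consistent configurations: 0.921·0.74·0.83 + 0.4605·0.74·0.17 + 0.3684·0.26·0.83 + 0.1842·0.26·0.17 = 0.711252
P(actual drug use | ¬positive screen, ¬lab handling error) = 0.087643/0.711252 ≈ 0.1232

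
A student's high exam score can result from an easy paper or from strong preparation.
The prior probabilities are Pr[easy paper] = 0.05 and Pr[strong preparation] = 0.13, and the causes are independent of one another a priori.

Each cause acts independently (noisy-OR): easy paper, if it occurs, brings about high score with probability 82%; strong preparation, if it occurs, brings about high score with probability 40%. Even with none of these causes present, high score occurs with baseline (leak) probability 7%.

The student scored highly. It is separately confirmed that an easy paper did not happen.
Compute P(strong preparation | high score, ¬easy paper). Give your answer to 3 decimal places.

Under noisy-OR, P(high score | causes) = 1 − (1−0.07)·∏(1−qᵢ) over the active causes.
Sum P(high score|·) weighted by the priors over both values of strong preparation:
  P(high score | ¬easy paper) = 0.07*0.87 + 0.442*0.13
        = 0.060900 + 0.057460 = 0.118360
Keeping only the strong preparation-present terms gives 0.057460, so
  P(strong preparation | high score, ¬easy paper) = 0.057460 / 0.118360 ≈ 0.485

P(strong preparation | high score, ¬easy paper) ≈ 0.485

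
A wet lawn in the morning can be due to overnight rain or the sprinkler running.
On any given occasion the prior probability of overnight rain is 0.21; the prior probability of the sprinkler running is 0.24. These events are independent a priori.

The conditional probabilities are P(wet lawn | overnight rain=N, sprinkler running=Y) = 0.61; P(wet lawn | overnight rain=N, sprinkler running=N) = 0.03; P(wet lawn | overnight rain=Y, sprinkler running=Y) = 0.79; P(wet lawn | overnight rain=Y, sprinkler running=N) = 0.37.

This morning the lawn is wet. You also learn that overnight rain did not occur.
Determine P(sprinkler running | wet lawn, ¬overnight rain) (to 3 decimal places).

P(sprinkler running | wet lawn, ¬overnight rain) ≈ 0.865

P(wet lawn | ¬overnight rain) = 0.03·0.76 + 0.61·0.24 = 0.022800 + 0.146400 = 0.169200
Of this, 0.146400 comes from 0.61·0.24 (the sprinkler running=true cases).
P(sprinkler running | wet lawn, ¬overnight rain) = 0.146400 / 0.169200 ≈ 0.865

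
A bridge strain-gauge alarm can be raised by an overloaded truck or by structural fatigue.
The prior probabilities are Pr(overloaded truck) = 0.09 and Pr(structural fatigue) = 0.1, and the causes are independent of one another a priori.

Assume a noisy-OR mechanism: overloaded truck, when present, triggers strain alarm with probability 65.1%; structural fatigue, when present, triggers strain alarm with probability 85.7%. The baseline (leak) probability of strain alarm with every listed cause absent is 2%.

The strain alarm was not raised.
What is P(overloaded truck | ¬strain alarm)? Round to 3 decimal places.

P(overloaded truck | ¬strain alarm) ≈ 0.033

Under noisy-OR, P(strain alarm | causes) = 1 − (1−0.02)·∏(1−qᵢ) over the active causes.
P(¬strain alarm) = 0.98×0.91×0.9 + 0.14014×0.91×0.1 + 0.34202×0.09×0.9 + 0.048909×0.09×0.1 = 0.802620 + 0.012753 + 0.027704 + 0.000440 = 0.843517
The overloaded truck-present share is 0.027704 + 0.000440 = 0.028144.
P(overloaded truck | ¬strain alarm) = 0.028144 / 0.843517 ≈ 0.033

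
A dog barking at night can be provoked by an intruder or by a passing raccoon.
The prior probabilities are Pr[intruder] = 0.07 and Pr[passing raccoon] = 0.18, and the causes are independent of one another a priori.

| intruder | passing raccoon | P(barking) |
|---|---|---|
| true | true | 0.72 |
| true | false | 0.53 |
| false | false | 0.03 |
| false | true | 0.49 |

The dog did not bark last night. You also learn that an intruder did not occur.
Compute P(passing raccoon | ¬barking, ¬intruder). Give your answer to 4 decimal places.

By total probability over both values of passing raccoon:
  P(¬barking | ¬intruder) = 0.97×0.82 + 0.51×0.18
        = 0.795400 + 0.091800 = 0.887200
The terms with passing raccoon present sum to 0.091800, so
  P(passing raccoon | ¬barking, ¬intruder) = 0.091800 / 0.887200 ≈ 0.1035

P(passing raccoon | ¬barking, ¬intruder) ≈ 0.1035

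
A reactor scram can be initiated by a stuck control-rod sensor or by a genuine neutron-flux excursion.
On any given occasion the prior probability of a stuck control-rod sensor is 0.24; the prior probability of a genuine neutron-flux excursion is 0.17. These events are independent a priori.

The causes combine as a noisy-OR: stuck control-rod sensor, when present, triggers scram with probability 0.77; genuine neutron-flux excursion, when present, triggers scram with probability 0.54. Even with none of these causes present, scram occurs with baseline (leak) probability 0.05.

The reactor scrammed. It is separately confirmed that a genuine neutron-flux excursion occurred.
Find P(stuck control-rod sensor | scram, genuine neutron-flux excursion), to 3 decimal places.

Under noisy-OR, P(scram | causes) = 1 − (1−0.05)·∏(1−qᵢ) over the active causes.
For the numerator, keep only stuck control-rod sensor=true terms: 0.89949·0.24 = 0.215878
The normalizing constant is 0.563·0.76 + 0.89949·0.24 = 0.643758
P(stuck control-rod sensor | scram, genuine neutron-flux excursion) = 0.215878/0.643758 ≈ 0.335

P(stuck control-rod sensor | scram, genuine neutron-flux excursion) ≈ 0.335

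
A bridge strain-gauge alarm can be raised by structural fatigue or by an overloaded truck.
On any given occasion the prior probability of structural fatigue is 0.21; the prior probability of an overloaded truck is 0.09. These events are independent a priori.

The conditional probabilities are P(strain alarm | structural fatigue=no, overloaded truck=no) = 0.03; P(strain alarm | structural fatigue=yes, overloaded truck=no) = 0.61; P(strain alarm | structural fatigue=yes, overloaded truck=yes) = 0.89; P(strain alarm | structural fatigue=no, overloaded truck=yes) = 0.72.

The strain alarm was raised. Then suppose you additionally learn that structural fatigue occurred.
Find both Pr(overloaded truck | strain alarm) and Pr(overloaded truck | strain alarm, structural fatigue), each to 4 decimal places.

Pr(overloaded truck | strain alarm) ≈ 0.3299; Pr(overloaded truck | strain alarm, structural fatigue) ≈ 0.1261

Sum P(strain alarm|·) weighted by the priors over the 4 (structural fatigue, overloaded truck) configurations:
  P(strain alarm) = 0.03·0.79·0.91 + 0.72·0.79·0.09 + 0.61·0.21·0.91 + 0.89·0.21·0.09
        = 0.021567 + 0.051192 + 0.116571 + 0.016821 = 0.206151
Keeping only the overloaded truck-present terms gives 0.068013, so
  P(overloaded truck | strain alarm) = 0.068013 / 0.206151 ≈ 0.3299

Now also conditioning on structural fatigue=true:
Enumerate both values of overloaded truck and weight by the priors:
  P(strain alarm | structural fatigue) = 0.61*0.91 + 0.89*0.09
        = 0.555100 + 0.080100 = 0.635200
Keeping only the overloaded truck-present terms gives 0.080100, so
  P(overloaded truck | strain alarm, structural fatigue) = 0.080100 / 0.635200 ≈ 0.1261
This is intercausal reasoning (explaining away): once structural fatigue accounts for the strain alarm, overloaded truck becomes less likely.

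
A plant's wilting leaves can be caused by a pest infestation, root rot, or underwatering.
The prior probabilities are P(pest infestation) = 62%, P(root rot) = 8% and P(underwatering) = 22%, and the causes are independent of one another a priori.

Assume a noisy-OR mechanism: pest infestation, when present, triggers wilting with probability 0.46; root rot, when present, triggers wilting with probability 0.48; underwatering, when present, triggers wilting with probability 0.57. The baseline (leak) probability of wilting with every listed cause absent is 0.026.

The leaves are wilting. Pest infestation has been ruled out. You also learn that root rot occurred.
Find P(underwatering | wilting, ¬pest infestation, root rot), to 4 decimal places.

P(underwatering | wilting, ¬pest infestation, root rot) ≈ 0.3089

Under noisy-OR, P(wilting | causes) = 1 − (1−0.026)·∏(1−qᵢ) over the active causes.
Weight on underwatering=true, given the evidence: 0.782214·0.22 = 0.172087
Normalizer over all consistent configurations: 0.49352·0.78 + 0.782214·0.22 = 0.557033
P(underwatering | wilting, ¬pest infestation, root rot) = 0.172087/0.557033 ≈ 0.3089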